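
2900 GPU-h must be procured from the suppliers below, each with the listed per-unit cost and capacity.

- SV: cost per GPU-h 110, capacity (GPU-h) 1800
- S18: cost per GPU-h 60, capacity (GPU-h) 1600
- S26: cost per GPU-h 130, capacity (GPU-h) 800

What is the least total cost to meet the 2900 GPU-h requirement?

Fill from the cheapest supplier first.
Take 1600 from S18 at 60 → need 1300 more.
Take 1300 from SV at 110 to finish.
S26: unused.
Cost = 1600×60 + 1300×110 = 239000.

239000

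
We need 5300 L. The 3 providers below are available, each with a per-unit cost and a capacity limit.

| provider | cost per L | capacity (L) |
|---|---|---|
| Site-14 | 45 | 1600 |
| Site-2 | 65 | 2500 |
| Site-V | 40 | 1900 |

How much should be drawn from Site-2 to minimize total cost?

Use providers in increasing cost order.
Take 1900 from Site-V at 40 — need 3400 more.
Take 1600 from Site-14 at 45 — need 1800 more.
Take 1800 from Site-2 at 65 to finish.

1800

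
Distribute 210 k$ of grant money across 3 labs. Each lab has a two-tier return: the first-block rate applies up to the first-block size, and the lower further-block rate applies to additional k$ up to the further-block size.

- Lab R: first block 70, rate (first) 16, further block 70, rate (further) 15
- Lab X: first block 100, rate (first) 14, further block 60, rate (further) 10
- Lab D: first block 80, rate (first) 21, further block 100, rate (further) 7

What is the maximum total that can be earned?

3700

Treat each block as its own option and order by rate: Lab D/tier1 21 > Lab R/tier1 16 > Lab R/tier2 15 > Lab X/tier1 14 > Lab X/tier2 10 > Lab D/tier2 7.
Fill Lab D tier1 block (80 at 21) → 130 left.
Lab R/tier1 (16): +70 → 60 left.
Lab R tier2 at 15: only 60 left, fill 60.
Total = 21×80 + 16×70 + 15×60 = 3700.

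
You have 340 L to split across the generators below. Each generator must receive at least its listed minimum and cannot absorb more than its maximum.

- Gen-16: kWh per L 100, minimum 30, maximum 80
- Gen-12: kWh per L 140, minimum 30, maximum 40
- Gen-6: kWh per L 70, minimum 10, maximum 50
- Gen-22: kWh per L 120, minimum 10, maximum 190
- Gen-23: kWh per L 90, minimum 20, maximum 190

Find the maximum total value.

Meeting every minimum uses 30+30+10+10+20 = 100 L, leaving 240.
Rank by kWh per L: Gen-12 140 > Gen-22 120 > Gen-16 100 > Gen-23 90 > Gen-6 70.
Gen-12 takes 10 more to reach its cap of 40 → 230 left.
Gen-22 takes 180 more to reach its cap of 190 → 50 left.
Give Gen-16 50 more to hit its cap of 80 → 0 left.
Total = 100×80 + 140×40 + 70×10 + 120×190 + 90×20 = 38900.

38900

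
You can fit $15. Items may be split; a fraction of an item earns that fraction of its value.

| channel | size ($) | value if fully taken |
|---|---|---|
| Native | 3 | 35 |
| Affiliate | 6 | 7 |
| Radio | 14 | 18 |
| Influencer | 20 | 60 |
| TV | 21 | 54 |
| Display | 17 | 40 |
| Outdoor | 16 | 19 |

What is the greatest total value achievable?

71

Sort by value density: Native 35/3≈11.7, Influencer 60/20≈3, TV 54/21≈2.57, Display 40/17≈2.35, Radio 18/14≈1.29, Outdoor 19/16≈1.19, Affiliate 7/6≈1.17.
All 3 $ of Native fit (value 35) — 12 remain.
12 $ left: a 12/20 share of Influencer gives 60×12/20 = 36.
Total value = 71.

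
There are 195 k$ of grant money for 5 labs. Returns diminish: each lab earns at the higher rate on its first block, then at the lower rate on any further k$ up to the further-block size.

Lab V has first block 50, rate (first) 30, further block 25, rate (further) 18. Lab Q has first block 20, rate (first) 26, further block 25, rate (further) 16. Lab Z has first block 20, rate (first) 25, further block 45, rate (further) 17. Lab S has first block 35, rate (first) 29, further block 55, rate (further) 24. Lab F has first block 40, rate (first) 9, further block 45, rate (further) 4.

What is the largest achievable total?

5125

Rank every tier by rate: Lab V/T1 30 > Lab S/T1 29 > Lab Q/T1 26 > Lab Z/T1 25 > Lab S/T2 24 > Lab V/T2 18 > Lab Z/T2 17 > Lab Q/T2 16 > Lab F/T1 9 > Lab F/T2 4.
Lab V/T1 (30): +50 → 145 left.
Lab S T1 at 29: fill all 35 → 110 left.
Lab Q T1 at 26: fill all 20 → 90 left.
Fill Lab Z T1 block (20 at 25) → 70 left.
Fill Lab S T2 block (55 at 24) → 15 left.
Lab V T2 at 18: only 15 left, fill 15.
Total = 30×50 + 29×35 + 26×20 + 25×20 + 24×55 + 18×15 = 5125.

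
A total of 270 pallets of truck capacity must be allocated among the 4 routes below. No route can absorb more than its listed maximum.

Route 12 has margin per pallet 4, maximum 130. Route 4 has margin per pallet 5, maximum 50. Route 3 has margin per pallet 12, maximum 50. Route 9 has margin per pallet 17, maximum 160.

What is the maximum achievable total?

3610

Order the routes by margin per pallet: Route 9 17 > Route 3 12 > Route 4 5 > Route 12 4.
Give Route 9 160 to hit its cap of 160 ; 110 left.
Give Route 3 50 to hit its cap of 50 ; 60 left.
Route 4 takes 50 to reach its cap of 50 ; 10 left.
Only 10 left; Route 12 takes them to reach 10.
Total = 4×10 + 5×50 + 12×50 + 17×160 = 3610.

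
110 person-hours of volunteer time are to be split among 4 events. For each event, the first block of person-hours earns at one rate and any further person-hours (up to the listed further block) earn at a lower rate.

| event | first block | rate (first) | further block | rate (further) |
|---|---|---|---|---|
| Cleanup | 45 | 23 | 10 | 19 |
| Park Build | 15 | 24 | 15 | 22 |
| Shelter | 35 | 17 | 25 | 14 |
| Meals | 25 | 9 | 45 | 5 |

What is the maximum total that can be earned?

2340

Treat each block as its own option and order by rate: Park Build/T1 24 > Cleanup/T1 23 > Park Build/T2 22 > Cleanup/T2 19 > Shelter/T1 17 > Shelter/T2 14 > Meals/T1 9 > Meals/T2 5.
Park Build T1 at 24: fill all 15 → 95 left.
Cleanup T1 at 23: fill all 45 → 50 left.
Park Build/T2 (22): +15 → 35 left.
Cleanup T2 at 19: fill all 10 → 25 left.
Shelter T1 at 17: only 25 left, fill 25.
Total = 24×15 + 23×45 + 22×15 + 19×10 + 17×25 = 2340.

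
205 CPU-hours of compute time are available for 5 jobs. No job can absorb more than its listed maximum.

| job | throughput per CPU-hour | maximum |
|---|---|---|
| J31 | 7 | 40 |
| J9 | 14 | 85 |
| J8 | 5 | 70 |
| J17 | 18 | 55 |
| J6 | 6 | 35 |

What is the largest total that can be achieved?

2610

Rank by throughput per CPU-hour: J17 18 > J9 14 > J31 7 > J6 6 > J8 5.
J17 takes 55 to reach its cap of 55 ; 150 left.
J9 takes 85 to reach its cap of 85 ; 65 left.
Give J31 40 to hit its cap of 40 ; 25 left.
J6 has room for 35 but only 25 remain, so it gets 25.
Total = 7×40 + 14×85 + 18×55 + 6×25 = 2610.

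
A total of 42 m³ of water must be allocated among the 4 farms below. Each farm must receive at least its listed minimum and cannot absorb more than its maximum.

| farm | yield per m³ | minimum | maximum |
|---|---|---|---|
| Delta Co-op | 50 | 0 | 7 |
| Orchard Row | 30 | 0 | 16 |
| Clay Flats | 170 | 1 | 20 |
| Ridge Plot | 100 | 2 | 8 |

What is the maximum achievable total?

4760

Meeting every minimum uses 0+0+1+2 = 3 m³, leaving 39.
Order the farms by yield per m³: Clay Flats 170 > Ridge Plot 100 > Delta Co-op 50 > Orchard Row 30.
Give Clay Flats 19 more to hit its cap of 20 → 20 left.
Ridge Plot takes 6 more to reach its cap of 8 → 14 left.
Delta Co-op takes 7 more to reach its cap of 7 → 7 left.
Only 7 left; Orchard Row takes them to reach 7.
Total = 50×7 + 30×7 + 170×20 + 100×8 = 4760.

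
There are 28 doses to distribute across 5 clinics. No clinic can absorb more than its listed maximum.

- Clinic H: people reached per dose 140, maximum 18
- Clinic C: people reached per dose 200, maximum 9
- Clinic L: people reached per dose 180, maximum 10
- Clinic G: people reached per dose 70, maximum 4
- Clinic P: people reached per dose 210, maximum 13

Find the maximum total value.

Rank by people reached per dose: Clinic P 210 > Clinic C 200 > Clinic L 180 > Clinic H 140 > Clinic G 70.
Clinic P: +13 to 13 (cap) → 15 left.
Give Clinic C 9 to hit its cap of 9 → 6 left.
Only 6 left; Clinic L takes them to reach 6.
Total = 200×9 + 180×6 + 210×13 = 5610.

5610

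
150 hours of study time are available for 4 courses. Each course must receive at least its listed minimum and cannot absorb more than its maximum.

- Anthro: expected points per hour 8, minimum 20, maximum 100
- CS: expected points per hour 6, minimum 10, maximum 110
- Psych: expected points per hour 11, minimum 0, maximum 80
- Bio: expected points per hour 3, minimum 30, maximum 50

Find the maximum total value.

Meeting every minimum uses 20+10+0+30 = 60 hours, leaving 90.
Highest expected points per hour first: Psych 11 > Anthro 8 > CS 6 > Bio 3.
Psych: +80 to 80 (cap) → 10 left.
Anthro: +10 (room for 80) → 30. Pool exhausted.
Total = 8×30 + 6×10 + 11×80 + 3×30 = 1270.

1270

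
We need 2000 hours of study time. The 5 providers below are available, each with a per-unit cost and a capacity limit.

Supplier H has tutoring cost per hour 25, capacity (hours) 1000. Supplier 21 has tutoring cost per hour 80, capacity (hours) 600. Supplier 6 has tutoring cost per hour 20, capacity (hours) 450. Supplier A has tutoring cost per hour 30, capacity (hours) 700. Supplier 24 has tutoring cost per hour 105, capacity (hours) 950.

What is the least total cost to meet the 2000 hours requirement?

Use providers in increasing cost order.
Supplier 6 at 20: take all 450 hours — 1550 still needed.
Supplier H at 25: take all 1000 hours — 550 still needed.
Supplier A (30): take the remaining 550 — done.
Supplier 21, Supplier 24: unused.
Cost = 450×20 + 1000×25 + 550×30 = 50500.

50500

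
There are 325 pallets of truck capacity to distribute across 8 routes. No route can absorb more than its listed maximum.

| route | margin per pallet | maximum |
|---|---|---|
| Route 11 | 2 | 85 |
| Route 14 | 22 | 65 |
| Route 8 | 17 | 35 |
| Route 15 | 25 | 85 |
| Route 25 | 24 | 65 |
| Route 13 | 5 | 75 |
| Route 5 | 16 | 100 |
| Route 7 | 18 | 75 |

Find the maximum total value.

Order the routes by margin per pallet: Route 15 25 > Route 25 24 > Route 14 22 > Route 7 18 > Route 8 17 > Route 5 16 > Route 13 5 > Route 11 2.
Route 15 takes 85 to reach its cap of 85 — 240 left.
Route 25: +65 to 65 (cap) — 175 left.
Route 14: +65 to 65 (cap) — 110 left.
Give Route 7 75 to hit its cap of 75 — 35 left.
Route 8: +35 to 35 (cap) — 0 left.
Total = 22×65 + 17×35 + 25×85 + 24×65 + 18×75 = 7060.

7060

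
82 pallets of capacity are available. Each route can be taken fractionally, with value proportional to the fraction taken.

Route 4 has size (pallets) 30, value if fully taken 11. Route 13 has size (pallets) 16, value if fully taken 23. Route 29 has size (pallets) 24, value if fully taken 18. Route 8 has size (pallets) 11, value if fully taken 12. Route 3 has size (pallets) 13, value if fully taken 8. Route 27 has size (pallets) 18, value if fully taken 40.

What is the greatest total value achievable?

101

Best value per unit of size first: Route 27 40/18≈2.22, Route 13 23/16≈1.44, Route 8 12/11≈1.09, Route 29 18/24≈0.75, Route 3 8/13≈0.615, Route 4 11/30≈0.367.
Route 27: take in full, 18 pallets for value 40 → 64 left.
All 16 pallets of Route 13 fit (value 23) → 48 remain.
All 11 pallets of Route 8 fit (value 12) → 37 remain.
All 24 pallets of Route 29 fit (value 18) → 13 remain.
Route 3: take in full, 13 pallets for value 8 → 0 left.
Total value = 101.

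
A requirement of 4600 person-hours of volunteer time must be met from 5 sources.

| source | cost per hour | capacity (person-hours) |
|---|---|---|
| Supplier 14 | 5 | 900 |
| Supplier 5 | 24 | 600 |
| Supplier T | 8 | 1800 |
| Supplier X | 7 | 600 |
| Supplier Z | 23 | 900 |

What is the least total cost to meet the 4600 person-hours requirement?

Use sources in increasing cost order.
Take 900 from Supplier 14 at 5 ; need 3700 more.
Supplier X at 7: take all 600 person-hours ; 3100 still needed.
Supplier T (8): use full 1800 ; 1300 person-hours to go.
Supplier Z (23): use full 900 ; 400 person-hours to go.
Supplier 5 (24): take the remaining 400 ; done.
Cost = 900×5 + 600×7 + 1800×8 + 900×23 + 400×24 = 53400.

53400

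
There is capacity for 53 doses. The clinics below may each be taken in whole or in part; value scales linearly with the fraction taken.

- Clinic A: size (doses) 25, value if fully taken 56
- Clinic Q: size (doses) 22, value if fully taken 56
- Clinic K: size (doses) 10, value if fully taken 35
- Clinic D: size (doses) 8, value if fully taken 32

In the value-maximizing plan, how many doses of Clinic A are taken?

13

Best value per unit of size first: Clinic D 32/8≈4, Clinic K 35/10≈3.5, Clinic Q 56/22≈2.55, Clinic A 56/25≈2.24.
Take all of Clinic D (8 doses, value 32) — 45 doses left.
Clinic K: take in full, 10 doses for value 35 — 35 left.
All 22 doses of Clinic Q fit (value 56) — 13 remain.
Only 13 doses remain; take 13/25 of Clinic A for value 56×13/25 = 29.12.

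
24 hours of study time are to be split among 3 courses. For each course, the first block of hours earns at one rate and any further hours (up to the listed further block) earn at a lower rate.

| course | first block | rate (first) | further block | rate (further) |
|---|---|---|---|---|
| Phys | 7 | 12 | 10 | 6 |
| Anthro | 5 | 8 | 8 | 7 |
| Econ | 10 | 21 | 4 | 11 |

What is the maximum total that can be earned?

Rank every tier by rate: Econ/first 21 > Phys/first 12 > Econ/second 11 > Anthro/first 8 > Anthro/second 7 > Phys/second 6.
Fill Econ first block (10 at 21) ; 14 left.
Fill Phys first block (7 at 12) ; 7 left.
Econ/second (11): +4 ; 3 left.
Anthro/first: +3 of 5 at 8; pool empty.
Total = 21×10 + 12×7 + 11×4 + 8×3 = 362.

362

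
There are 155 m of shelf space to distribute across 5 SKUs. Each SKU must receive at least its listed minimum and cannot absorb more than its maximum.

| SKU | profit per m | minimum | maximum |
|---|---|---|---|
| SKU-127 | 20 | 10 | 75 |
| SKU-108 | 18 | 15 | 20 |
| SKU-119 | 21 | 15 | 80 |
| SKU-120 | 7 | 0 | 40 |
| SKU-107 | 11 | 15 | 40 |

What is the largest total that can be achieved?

Meeting every minimum uses 10+15+15+0+15 = 55 m, leaving 100.
Order the SKUs by profit per m: SKU-119 21 > SKU-127 20 > SKU-108 18 > SKU-107 11 > SKU-120 7.
SKU-119 takes 65 more to reach its cap of 80 — 35 left.
Only 35 left; SKU-127 takes them to reach 45.
Total = 20×45 + 18×15 + 21×80 + 11×15 = 3015.

3015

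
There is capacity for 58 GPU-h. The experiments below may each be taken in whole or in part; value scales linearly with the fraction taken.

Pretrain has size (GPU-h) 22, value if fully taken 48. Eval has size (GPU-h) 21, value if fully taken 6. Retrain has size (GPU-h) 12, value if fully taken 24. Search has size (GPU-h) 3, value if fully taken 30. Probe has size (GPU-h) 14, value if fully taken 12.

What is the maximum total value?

Rank by value-to-size ratio: Search 30/3≈10, Pretrain 48/22≈2.18, Retrain 24/12≈2, Probe 12/14≈0.857, Eval 6/21≈0.286.
All 3 GPU-h of Search fit (value 30) ; 55 remain.
Pretrain: take in full, 22 GPU-h for value 48 ; 33 left.
Take all of Retrain (12 GPU-h, value 24) ; 21 GPU-h left.
Probe: take in full, 14 GPU-h for value 12 ; 7 left.
Only 7 GPU-h remain; take 7/21 of Eval for value 6×7/21 = 2.
Total value = 116.

116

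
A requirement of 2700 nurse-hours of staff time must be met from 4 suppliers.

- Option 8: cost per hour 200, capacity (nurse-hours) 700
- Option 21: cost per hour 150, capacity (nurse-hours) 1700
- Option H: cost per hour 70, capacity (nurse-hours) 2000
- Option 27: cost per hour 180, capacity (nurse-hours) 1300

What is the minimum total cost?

245000

Fill from the cheapest supplier first.
Option H (70): use full 2000 — 700 nurse-hours to go.
Take 700 from Option 21 at 150 to finish.
Option 27, Option 8: unused.
Cost = 2000×70 + 700×150 = 245000.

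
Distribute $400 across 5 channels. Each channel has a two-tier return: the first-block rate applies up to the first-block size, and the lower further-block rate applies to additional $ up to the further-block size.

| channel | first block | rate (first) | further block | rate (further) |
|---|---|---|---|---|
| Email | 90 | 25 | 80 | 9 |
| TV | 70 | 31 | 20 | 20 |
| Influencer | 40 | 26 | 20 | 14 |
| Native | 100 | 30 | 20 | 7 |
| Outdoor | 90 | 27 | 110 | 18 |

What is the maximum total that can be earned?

11090

Treat each block as its own option and order by rate: TV/first 31 > Native/first 30 > Outdoor/first 27 > Influencer/first 26 > Email/first 25 > TV/second 20 > Outdoor/second 18 > Influencer/second 14 > Email/second 9 > Native/second 7.
Fill TV first block (70 at 31) ; 330 left.
Native/first (30): +100 ; 230 left.
Fill Outdoor first block (90 at 27) ; 140 left.
Influencer first at 26: fill all 40 ; 100 left.
Fill Email first block (90 at 25) ; 10 left.
TV/second: +10 of 20 at 20; pool empty.
Total = 31×70 + 30×100 + 27×90 + 26×40 + 25×90 + 20×10 = 11090.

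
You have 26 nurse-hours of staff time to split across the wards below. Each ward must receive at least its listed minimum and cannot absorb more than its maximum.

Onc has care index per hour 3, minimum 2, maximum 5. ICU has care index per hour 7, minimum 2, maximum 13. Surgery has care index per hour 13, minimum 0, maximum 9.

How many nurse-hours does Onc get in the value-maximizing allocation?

4

Meeting every minimum uses 2+2+0 = 4 nurse-hours, leaving 22.
Highest care index per hour first: Surgery 13 > ICU 7 > Onc 3.
Give Surgery 9 more to hit its cap of 9 → 13 left.
ICU takes 11 more to reach its cap of 13 → 2 left.
Onc has room for 3 more but only 2 remain, so it gets 4.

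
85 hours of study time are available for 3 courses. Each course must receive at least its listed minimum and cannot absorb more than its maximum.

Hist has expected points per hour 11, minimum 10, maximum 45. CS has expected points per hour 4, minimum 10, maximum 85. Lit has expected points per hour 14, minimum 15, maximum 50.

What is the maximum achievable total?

1015

Meeting every minimum uses 10+10+15 = 35 hours, leaving 50.
Rank by expected points per hour: Lit 14 > Hist 11 > CS 4.
Lit takes 35 more to reach its cap of 50 → 15 left.
Hist has room for 35 more but only 15 remain, so it gets 25.
Total = 11×25 + 4×10 + 14×50 = 1015.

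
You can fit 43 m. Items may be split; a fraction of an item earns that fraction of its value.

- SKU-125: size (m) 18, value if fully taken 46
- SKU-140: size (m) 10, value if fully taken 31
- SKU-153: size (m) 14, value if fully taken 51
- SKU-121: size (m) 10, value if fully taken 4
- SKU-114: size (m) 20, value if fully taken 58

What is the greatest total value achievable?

Best value per unit of size first: SKU-153 51/14≈3.64, SKU-140 31/10≈3.1, SKU-114 58/20≈2.9, SKU-125 46/18≈2.56, SKU-121 4/10≈0.4.
All 14 m of SKU-153 fit (value 51) ; 29 remain.
All 10 m of SKU-140 fit (value 31) ; 19 remain.
Only 19 m remain; take 19/20 of SKU-114 for value 58×19/20 = 55.1.
Total value = 137.1.

137.1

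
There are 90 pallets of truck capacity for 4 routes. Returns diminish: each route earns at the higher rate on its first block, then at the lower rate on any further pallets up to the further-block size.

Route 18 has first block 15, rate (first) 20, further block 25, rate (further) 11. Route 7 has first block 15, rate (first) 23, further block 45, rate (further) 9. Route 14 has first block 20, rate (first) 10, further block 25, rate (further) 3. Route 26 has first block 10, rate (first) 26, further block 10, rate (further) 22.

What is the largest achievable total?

1550

Treat each block as its own option and order by rate: Route 26/first 26 > Route 7/first 23 > Route 26/second 22 > Route 18/first 20 > Route 18/second 11 > Route 14/first 10 > Route 7/second 9 > Route 14/second 3.
Route 26/first (26): +10 → 80 left.
Fill Route 7 first block (15 at 23) → 65 left.
Route 26 second at 22: fill all 10 → 55 left.
Fill Route 18 first block (15 at 20) → 40 left.
Route 18/second (11): +25 → 15 left.
15 remain; put them into Route 14 first at 10.
Total = 26×10 + 23×15 + 22×10 + 20×15 + 11×25 + 10×15 = 1550.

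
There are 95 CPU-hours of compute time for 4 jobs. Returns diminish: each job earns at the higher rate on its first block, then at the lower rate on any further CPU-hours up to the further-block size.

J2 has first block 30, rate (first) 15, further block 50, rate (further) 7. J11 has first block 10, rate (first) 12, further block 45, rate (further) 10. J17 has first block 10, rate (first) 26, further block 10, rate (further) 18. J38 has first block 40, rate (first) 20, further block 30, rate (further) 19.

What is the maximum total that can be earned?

1885

Treat each block as its own option and order by rate: J17/T1 26 > J38/T1 20 > J38/T2 19 > J17/T2 18 > J2/T1 15 > J11/T1 12 > J11/T2 10 > J2/T2 7.
Fill J17 T1 block (10 at 26) → 85 left.
J38/T1 (20): +40 → 45 left.
Fill J38 T2 block (30 at 19) → 15 left.
Fill J17 T2 block (10 at 18) → 5 left.
J2/T1: +5 of 30 at 15; pool empty.
Total = 26×10 + 20×40 + 19×30 + 18×10 + 15×5 = 1885.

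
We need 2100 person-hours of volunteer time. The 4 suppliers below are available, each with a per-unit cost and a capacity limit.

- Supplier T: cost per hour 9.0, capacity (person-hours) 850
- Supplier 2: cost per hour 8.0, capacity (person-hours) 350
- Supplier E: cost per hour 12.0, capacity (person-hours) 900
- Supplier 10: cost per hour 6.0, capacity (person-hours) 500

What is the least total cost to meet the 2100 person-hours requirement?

Cheapest first:
Supplier 10 at 6.0: take all 500 person-hours — 1600 still needed.
Supplier 2 at 8.0: take all 350 person-hours — 1250 still needed.
Supplier T (9.0): use full 850 — 400 person-hours to go.
Take 400 from Supplier E at 12.0 to finish.
Cost = 500×6.0 + 350×8.0 + 850×9.0 + 400×12.0 = 18250.

18250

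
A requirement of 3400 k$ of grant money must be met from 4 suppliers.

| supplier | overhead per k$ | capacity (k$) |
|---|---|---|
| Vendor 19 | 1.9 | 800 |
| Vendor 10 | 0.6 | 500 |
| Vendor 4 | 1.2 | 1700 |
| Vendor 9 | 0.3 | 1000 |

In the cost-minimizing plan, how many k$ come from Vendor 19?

200

Cheapest first:
Take 1000 from Vendor 9 at 0.3 → need 2400 more.
Vendor 10 at 0.6: take all 500 k$ → 1900 still needed.
Vendor 4 at 1.2: take all 1700 k$ → 200 still needed.
Take 200 from Vendor 19 at 1.9 to finish.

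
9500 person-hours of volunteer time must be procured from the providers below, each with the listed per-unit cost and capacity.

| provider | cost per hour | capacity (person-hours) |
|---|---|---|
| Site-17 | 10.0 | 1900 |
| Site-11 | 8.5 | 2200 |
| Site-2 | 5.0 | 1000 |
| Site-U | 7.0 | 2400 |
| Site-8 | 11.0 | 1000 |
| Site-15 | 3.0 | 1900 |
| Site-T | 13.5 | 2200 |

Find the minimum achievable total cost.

Fill from the cheapest provider first.
Take 1900 from Site-15 at 3.0 → need 7600 more.
Site-2 at 5.0: take all 1000 person-hours → 6600 still needed.
Take 2400 from Site-U at 7.0 → need 4200 more.
Site-11 at 8.5: take all 2200 person-hours → 2000 still needed.
Site-17 at 10.0: take all 1900 person-hours → 100 still needed.
Site-8 at 11.0: take 100 of its 1000 → requirement met.
Site-T: unused.
Cost = 1900×3.0 + 1000×5.0 + 2400×7.0 + 2200×8.5 + 1900×10.0 + 100×11.0 = 66300.

66300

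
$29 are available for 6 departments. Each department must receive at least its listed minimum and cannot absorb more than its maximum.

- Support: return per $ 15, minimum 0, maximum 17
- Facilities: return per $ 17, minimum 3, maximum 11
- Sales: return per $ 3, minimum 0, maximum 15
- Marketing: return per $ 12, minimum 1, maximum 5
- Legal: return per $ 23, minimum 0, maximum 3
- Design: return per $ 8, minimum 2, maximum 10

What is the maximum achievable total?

Meeting every minimum uses 0+3+0+1+0+2 = 6 $, leaving 23.
Order the departments by return per $: Legal 23 > Facilities 17 > Support 15 > Marketing 12 > Design 8 > Sales 3.
Legal takes 3 more to reach its cap of 3 — 20 left.
Facilities takes 8 more to reach its cap of 11 — 12 left.
Support has room for 17 more but only 12 remain, so it gets 12.
Total = 15×12 + 17×11 + 12×1 + 23×3 + 8×2 = 464.

464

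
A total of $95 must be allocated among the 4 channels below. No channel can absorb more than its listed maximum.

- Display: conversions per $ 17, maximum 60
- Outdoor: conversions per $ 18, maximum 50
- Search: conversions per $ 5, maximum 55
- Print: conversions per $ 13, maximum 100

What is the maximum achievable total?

Highest conversions per $ first: Outdoor 18 > Display 17 > Print 13 > Search 5.
Outdoor: +50 to 50 (cap) — 45 left.
Display has room for 60 but only 45 remain, so it gets 45.
Total = 17×45 + 18×50 = 1665.

1665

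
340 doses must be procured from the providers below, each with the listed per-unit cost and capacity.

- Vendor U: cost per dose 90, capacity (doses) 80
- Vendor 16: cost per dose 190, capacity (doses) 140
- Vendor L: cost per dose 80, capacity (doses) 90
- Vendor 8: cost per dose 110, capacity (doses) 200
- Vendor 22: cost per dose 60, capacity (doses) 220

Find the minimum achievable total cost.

Use providers in increasing cost order.
Vendor 22 at 60: take all 220 doses ; 120 still needed.
Vendor L (80): use full 90 ; 30 doses to go.
Vendor U (90): take the remaining 30 ; done.
Vendor 8, Vendor 16: unused.
Cost = 220×60 + 90×80 + 30×90 = 23100.

23100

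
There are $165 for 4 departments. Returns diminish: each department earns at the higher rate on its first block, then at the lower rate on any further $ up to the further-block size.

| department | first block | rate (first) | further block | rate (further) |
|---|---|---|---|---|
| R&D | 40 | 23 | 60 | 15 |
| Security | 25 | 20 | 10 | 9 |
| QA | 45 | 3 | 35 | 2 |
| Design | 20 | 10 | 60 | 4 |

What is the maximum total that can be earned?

Rank every tier by rate: R&D/tier1 23 > Security/tier1 20 > R&D/tier2 15 > Design/tier1 10 > Security/tier2 9 > Design/tier2 4 > QA/tier1 3 > QA/tier2 2.
R&D tier1 at 23: fill all 40 ; 125 left.
Security tier1 at 20: fill all 25 ; 100 left.
R&D/tier2 (15): +60 ; 40 left.
Design/tier1 (10): +20 ; 20 left.
Fill Security tier2 block (10 at 9) ; 10 left.
10 remain; put them into Design tier2 at 4.
Total = 23×40 + 20×25 + 15×60 + 10×20 + 9×10 + 4×10 = 2650.

2650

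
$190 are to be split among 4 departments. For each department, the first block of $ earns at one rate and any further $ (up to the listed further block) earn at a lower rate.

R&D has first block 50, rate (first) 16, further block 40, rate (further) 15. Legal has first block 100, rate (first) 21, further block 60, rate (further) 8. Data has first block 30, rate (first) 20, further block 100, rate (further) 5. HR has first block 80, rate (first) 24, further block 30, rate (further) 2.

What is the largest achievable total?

4220

Treat each block as its own option and order by rate: HR/first 24 > Legal/first 21 > Data/first 20 > R&D/first 16 > R&D/second 15 > Legal/second 8 > Data/second 5 > HR/second 2.
HR/first (24): +80 ; 110 left.
Legal first at 21: fill all 100 ; 10 left.
Data first at 20: only 10 left, fill 10.
Total = 24×80 + 21×100 + 20×10 = 4220.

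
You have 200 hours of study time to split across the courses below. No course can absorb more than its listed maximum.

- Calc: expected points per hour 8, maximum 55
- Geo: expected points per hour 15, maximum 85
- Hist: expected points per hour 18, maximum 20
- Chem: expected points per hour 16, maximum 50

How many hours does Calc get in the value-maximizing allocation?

Order the courses by expected points per hour: Hist 18 > Chem 16 > Geo 15 > Calc 8.
Hist: +20 to 20 (cap) → 180 left.
Give Chem 50 to hit its cap of 50 → 130 left.
Geo: +85 to 85 (cap) → 45 left.
Calc has room for 55 but only 45 remain, so it gets 45.

45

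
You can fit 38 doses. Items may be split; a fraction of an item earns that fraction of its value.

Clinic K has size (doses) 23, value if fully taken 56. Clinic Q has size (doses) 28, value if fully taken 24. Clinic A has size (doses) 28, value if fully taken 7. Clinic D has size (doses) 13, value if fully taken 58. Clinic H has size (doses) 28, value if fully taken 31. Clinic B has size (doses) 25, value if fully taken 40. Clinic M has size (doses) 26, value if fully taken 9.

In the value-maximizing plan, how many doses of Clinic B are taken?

Best value per unit of size first: Clinic D 58/13≈4.46, Clinic K 56/23≈2.43, Clinic B 40/25≈1.6, Clinic H 31/28≈1.11, Clinic Q 24/28≈0.857, Clinic M 9/26≈0.346, Clinic A 7/28≈0.25.
Take all of Clinic D (13 doses, value 58) → 25 doses left.
All 23 doses of Clinic K fit (value 56) → 2 remain.
2 doses left: a 2/25 share of Clinic B gives 40×2/25 = 3.2.

2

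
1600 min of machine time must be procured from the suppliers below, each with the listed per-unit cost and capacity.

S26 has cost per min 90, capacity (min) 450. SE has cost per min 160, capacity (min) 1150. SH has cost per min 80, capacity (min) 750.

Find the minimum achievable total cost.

164500

Use suppliers in increasing cost order.
Take 750 from SH at 80 ; need 850 more.
Take 450 from S26 at 90 ; need 400 more.
SE at 160: take 400 of its 1150 ; requirement met.
Cost = 750×80 + 450×90 + 400×160 = 164500.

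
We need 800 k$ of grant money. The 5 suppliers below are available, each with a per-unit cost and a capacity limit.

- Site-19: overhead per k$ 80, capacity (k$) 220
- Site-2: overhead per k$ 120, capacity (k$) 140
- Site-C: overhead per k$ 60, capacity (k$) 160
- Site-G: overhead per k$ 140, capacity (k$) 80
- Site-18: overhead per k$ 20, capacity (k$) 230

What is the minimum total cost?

55600

Fill from the cheapest supplier first.
Take 230 from Site-18 at 20 → need 570 more.
Take 160 from Site-C at 60 → need 410 more.
Site-19 (80): use full 220 → 190 k$ to go.
Take 140 from Site-2 at 120 → need 50 more.
Site-G (140): take the remaining 50 → done.
Cost = 230×20 + 160×60 + 220×80 + 140×120 + 50×140 = 55600.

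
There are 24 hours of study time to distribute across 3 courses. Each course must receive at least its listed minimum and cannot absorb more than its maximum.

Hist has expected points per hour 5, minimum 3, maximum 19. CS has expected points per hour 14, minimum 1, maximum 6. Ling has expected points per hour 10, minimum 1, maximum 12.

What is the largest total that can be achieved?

Meeting every minimum uses 3+1+1 = 5 hours, leaving 19.
Rank by expected points per hour: CS 14 > Ling 10 > Hist 5.
CS: +5 to 6 (cap) ; 14 left.
Ling: +11 to 12 (cap) ; 3 left.
Only 3 left; Hist takes them to reach 6.
Total = 5×6 + 14×6 + 10×12 = 234.

234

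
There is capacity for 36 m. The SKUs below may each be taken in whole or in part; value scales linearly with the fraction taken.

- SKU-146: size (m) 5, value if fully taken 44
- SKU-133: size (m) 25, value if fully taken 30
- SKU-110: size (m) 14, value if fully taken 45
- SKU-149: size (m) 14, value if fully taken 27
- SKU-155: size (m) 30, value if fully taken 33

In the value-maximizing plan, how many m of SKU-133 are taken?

Best value per unit of size first: SKU-146 44/5≈8.8, SKU-110 45/14≈3.21, SKU-149 27/14≈1.93, SKU-133 30/25≈1.2, SKU-155 33/30≈1.1.
SKU-146: take in full, 5 m for value 44 ; 31 left.
SKU-110: take in full, 14 m for value 45 ; 17 left.
All 14 m of SKU-149 fit (value 27) ; 3 remain.
3 m left: a 3/25 share of SKU-133 gives 30×3/25 = 3.6.

3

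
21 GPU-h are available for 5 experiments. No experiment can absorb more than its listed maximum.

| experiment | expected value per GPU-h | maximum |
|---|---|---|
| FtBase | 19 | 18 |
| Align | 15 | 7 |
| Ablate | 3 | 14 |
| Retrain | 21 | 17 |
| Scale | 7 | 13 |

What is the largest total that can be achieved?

433

Order the experiments by expected value per GPU-h: Retrain 21 > FtBase 19 > Align 15 > Scale 7 > Ablate 3.
Give Retrain 17 to hit its cap of 17 — 4 left.
Only 4 left; FtBase takes them to reach 4.
Total = 19×4 + 21×17 = 433.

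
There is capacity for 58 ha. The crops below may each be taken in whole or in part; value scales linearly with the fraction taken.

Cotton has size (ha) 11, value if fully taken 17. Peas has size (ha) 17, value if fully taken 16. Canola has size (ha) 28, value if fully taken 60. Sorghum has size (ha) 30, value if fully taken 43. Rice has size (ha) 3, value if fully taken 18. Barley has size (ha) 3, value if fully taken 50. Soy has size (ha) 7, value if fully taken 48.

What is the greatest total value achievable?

201.6

Sort by value density: Barley 50/3≈16.7, Soy 48/7≈6.86, Rice 18/3≈6, Canola 60/28≈2.14, Cotton 17/11≈1.55, Sorghum 43/30≈1.43, Peas 16/17≈0.941.
Take all of Barley (3 ha, value 50) ; 55 ha left.
Take all of Soy (7 ha, value 48) ; 48 ha left.
All 3 ha of Rice fit (value 18) ; 45 remain.
Canola: take in full, 28 ha for value 60 ; 17 left.
All 11 ha of Cotton fit (value 17) ; 6 remain.
6 ha left: a 6/30 share of Sorghum gives 43×6/30 = 8.6.
Total value = 201.6.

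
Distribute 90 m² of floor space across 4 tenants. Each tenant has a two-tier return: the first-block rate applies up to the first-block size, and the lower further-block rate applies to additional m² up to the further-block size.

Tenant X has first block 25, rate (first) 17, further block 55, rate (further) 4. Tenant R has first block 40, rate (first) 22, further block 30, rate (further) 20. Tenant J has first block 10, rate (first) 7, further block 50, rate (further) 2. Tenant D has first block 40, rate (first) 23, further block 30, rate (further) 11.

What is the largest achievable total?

2000

Treat each block as its own option and order by rate: Tenant D/T1 23 > Tenant R/T1 22 > Tenant R/T2 20 > Tenant X/T1 17 > Tenant D/T2 11 > Tenant J/T1 7 > Tenant X/T2 4 > Tenant J/T2 2.
Tenant D T1 at 23: fill all 40 — 50 left.
Fill Tenant R T1 block (40 at 22) — 10 left.
Tenant R T2 at 20: only 10 left, fill 10.
Total = 23×40 + 22×40 + 20×10 = 2000.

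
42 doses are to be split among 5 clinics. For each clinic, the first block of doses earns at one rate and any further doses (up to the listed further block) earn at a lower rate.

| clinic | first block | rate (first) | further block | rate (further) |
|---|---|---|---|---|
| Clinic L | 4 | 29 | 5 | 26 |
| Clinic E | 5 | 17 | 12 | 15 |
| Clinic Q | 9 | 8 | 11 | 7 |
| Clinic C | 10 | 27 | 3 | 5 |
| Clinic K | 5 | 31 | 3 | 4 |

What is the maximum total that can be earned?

944

Rank every tier by rate: Clinic K/first 31 > Clinic L/first 29 > Clinic C/first 27 > Clinic L/second 26 > Clinic E/first 17 > Clinic E/second 15 > Clinic Q/first 8 > Clinic Q/second 7 > Clinic C/second 5 > Clinic K/second 4.
Clinic K first at 31: fill all 5 ; 37 left.
Clinic L/first (29): +4 ; 33 left.
Fill Clinic C first block (10 at 27) ; 23 left.
Fill Clinic L second block (5 at 26) ; 18 left.
Clinic E first at 17: fill all 5 ; 13 left.
Clinic E second at 15: fill all 12 ; 1 left.
Clinic Q/first: +1 of 9 at 8; pool empty.
Total = 31×5 + 29×4 + 27×10 + 26×5 + 17×5 + 15×12 + 8×1 = 944.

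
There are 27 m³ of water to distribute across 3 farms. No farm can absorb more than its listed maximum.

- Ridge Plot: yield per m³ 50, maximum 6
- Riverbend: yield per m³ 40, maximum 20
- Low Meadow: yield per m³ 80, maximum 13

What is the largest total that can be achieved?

Order the farms by yield per m³: Low Meadow 80 > Ridge Plot 50 > Riverbend 40.
Low Meadow: +13 to 13 (cap) — 14 left.
Ridge Plot takes 6 to reach its cap of 6 — 8 left.
Riverbend has room for 20 but only 8 remain, so it gets 8.
Total = 50×6 + 40×8 + 80×13 = 1660.

1660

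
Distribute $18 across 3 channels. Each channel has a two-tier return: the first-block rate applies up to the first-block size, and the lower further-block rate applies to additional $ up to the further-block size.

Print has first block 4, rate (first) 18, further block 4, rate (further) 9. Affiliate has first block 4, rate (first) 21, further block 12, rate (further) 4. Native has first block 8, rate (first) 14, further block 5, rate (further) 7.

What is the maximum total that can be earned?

Order all 6 blocks by rate: Affiliate/first 21 > Print/first 18 > Native/first 14 > Print/second 9 > Native/second 7 > Affiliate/second 4.
Affiliate/first (21): +4 ; 14 left.
Fill Print first block (4 at 18) ; 10 left.
Native/first (14): +8 ; 2 left.
Print second at 9: only 2 left, fill 2.
Total = 21×4 + 18×4 + 14×8 + 9×2 = 286.

286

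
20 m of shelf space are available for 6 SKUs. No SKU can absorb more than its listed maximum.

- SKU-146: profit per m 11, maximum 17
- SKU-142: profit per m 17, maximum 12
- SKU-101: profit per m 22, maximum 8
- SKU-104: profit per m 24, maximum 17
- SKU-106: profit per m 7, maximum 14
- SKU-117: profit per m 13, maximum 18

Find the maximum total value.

Order the SKUs by profit per m: SKU-104 24 > SKU-101 22 > SKU-142 17 > SKU-117 13 > SKU-146 11 > SKU-106 7.
Give SKU-104 17 to hit its cap of 17 → 3 left.
SKU-101: +3 (room for 8) → 3. Pool exhausted.
Total = 22×3 + 24×17 = 474.

474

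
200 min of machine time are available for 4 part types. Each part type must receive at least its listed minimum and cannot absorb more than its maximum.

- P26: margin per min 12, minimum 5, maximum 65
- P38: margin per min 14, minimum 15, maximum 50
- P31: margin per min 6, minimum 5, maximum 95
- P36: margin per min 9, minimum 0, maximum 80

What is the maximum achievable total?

2230

Meeting every minimum uses 5+15+5+0 = 25 min, leaving 175.
Rank by margin per min: P38 14 > P26 12 > P36 9 > P31 6.
P38: +35 to 50 (cap) ; 140 left.
Give P26 60 more to hit its cap of 65 ; 80 left.
Give P36 80 more to hit its cap of 80 ; 0 left.
Total = 12×65 + 14×50 + 6×5 + 9×80 = 2230.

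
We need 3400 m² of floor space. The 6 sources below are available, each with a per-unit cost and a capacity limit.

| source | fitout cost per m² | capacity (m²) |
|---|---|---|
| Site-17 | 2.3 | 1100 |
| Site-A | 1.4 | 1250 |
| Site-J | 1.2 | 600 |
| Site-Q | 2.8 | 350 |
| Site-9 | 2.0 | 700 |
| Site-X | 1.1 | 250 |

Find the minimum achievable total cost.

5525

Use sources in increasing cost order.
Site-X at 1.1: take all 250 m² — 3150 still needed.
Site-J at 1.2: take all 600 m² — 2550 still needed.
Take 1250 from Site-A at 1.4 — need 1300 more.
Take 700 from Site-9 at 2.0 — need 600 more.
Site-17 (2.3): take the remaining 600 — done.
Site-Q: unused.
Cost = 250×1.1 + 600×1.2 + 1250×1.4 + 700×2.0 + 600×2.3 = 5525.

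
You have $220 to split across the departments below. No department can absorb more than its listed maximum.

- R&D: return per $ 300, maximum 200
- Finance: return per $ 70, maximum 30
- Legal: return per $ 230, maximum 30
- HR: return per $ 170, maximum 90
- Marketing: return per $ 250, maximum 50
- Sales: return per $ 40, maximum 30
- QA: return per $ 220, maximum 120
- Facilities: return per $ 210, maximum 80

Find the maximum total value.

65000

Rank by return per $: R&D 300 > Marketing 250 > Legal 230 > QA 220 > Facilities 210 > HR 170 > Finance 70 > Sales 40.
R&D takes 200 to reach its cap of 200 ; 20 left.
Marketing has room for 50 but only 20 remain, so it gets 20.
Total = 300×200 + 250×20 = 65000.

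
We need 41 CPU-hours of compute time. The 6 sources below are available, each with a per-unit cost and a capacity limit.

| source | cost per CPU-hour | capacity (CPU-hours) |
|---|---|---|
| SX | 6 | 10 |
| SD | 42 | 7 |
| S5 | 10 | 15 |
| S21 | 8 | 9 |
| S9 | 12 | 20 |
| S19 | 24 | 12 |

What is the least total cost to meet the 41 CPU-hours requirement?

Cheapest first:
SX (6): use full 10 — 31 CPU-hours to go.
S21 (8): use full 9 — 22 CPU-hours to go.
S5 at 10: take all 15 CPU-hours — 7 still needed.
Take 7 from S9 at 12 to finish.
S19, SD: unused.
Cost = 10×6 + 9×8 + 15×10 + 7×12 = 366.

366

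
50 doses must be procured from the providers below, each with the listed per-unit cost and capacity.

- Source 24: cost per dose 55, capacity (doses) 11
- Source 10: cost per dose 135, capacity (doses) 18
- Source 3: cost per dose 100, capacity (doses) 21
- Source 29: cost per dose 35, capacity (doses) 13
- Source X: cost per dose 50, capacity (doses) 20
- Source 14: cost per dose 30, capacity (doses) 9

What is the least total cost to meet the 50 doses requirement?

Fill from the cheapest provider first.
Take 9 from Source 14 at 30 ; need 41 more.
Source 29 at 35: take all 13 doses ; 28 still needed.
Source X at 50: take all 20 doses ; 8 still needed.
Take 8 from Source 24 at 55 to finish.
Source 3, Source 10: unused.
Cost = 9×30 + 13×35 + 20×50 + 8×55 = 2165.

2165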